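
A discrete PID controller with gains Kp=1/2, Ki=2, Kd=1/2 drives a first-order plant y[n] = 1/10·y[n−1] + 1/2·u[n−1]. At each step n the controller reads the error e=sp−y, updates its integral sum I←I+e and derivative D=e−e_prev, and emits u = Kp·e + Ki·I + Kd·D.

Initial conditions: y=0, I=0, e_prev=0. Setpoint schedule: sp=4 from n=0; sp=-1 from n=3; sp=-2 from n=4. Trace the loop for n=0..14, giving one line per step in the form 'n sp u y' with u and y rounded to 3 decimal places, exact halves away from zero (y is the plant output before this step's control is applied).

0 4 12.000 0.000
1 4 0.000 6.000
2 4 15.200 0.600
3 -1 -16.880 7.660
4 -2 14.832 -7.674
5 -2 -23.955 6.649
6 -2 19.793 -11.313
7 -2 -30.796 8.765
8 -2 27.572 -14.521
9 -2 -39.594 12.334
10 -2 37.859 -18.564
11 -2 -51.373 17.073
12 -2 51.456 -23.979
13 -2 -67.039 23.330
14 -2 69.505 -31.187

(exact arithmetic carried between steps; '≈' marks a value shown rounded to 6 d.p. or computed from one; I and e_prev carry over from the previous line; the table rounds u and y to 3 d.p., halves away from zero)
n=0: y=0, sp=4, e=sp−y=4; I=4, D=e−e_prev=4; u=1/2·4+2·4+1/2·4=12; next y=1/10·0+1/2·12=6
n=1: y=6, sp=4, e=sp−y=-2; I=2, D=e−e_prev=-6; u=1/2·(-2)+2·2+1/2·(-6)=0; next y=1/10·6+1/2·0=0.6
n=2: y=0.6, sp=4, e=sp−y=3.4; I=5.4, D=e−e_prev=5.4; u=1/2·3.4+2·5.4+1/2·5.4=15.2; next y=1/10·0.6+1/2·15.2=7.66
n=3: y=7.66, sp=-1, e=sp−y=-8.66; I=-3.26, D=e−e_prev=-12.06; u=1/2·(-8.66)+2·(-3.26)+1/2·(-12.06)=-16.88; next y=1/10·7.66+1/2·(-16.88)=-7.674
n=4: y=-7.674, sp=-2, e=sp−y=5.674; I=2.414, D=e−e_prev=14.334; u=1/2·5.674+2·2.414+1/2·14.334=14.832; next y=1/10·(-7.674)+1/2·14.832=6.6486
n=5: y=6.6486, sp=-2, e=sp−y=-8.6486; I=-6.2346, D=e−e_prev=-14.3226; u=1/2·(-8.6486)+2·(-6.2346)+1/2·(-14.3226)=-23.9548; next y=1/10·6.6486+1/2·(-23.9548)=-11.31254
n=6: y=-11.31254, sp=-2, e=sp−y=9.31254; I=3.07794, D=e−e_prev=17.96114; u=1/2·9.31254+2·3.07794+1/2·17.96114=19.79272; next y=1/10·(-11.31254)+1/2·19.79272=8.765106
n=7: y=8.765106, sp=-2, e=sp−y=-10.765106; I=-7.687166, D=e−e_prev=-20.077646; u=1/2·(-10.765106)+2·(-7.687166)+1/2·(-20.077646)=-30.795708; next y=1/10·8.765106+1/2·(-30.795708)≈-14.521343
n=8: y≈-14.521343, sp=-2, e=sp−y≈12.521343; I≈4.834177, D=e−e_prev≈23.286449; u=1/2·12.521343+2·4.834177+1/2·23.286449≈27.572251; next y=1/10·(-14.521343)+1/2·27.572251≈12.333991
n=9: y≈12.333991, sp=-2, e=sp−y≈-14.333991; I≈-9.499814, D=e−e_prev≈-26.855335; u=1/2·(-14.333991)+2·(-9.499814)+1/2·(-26.855335)≈-39.594291; next y=1/10·12.333991+1/2·(-39.594291)≈-18.563746
n=10: y≈-18.563746, sp=-2, e=sp−y≈16.563746; I≈7.063932, D=e−e_prev≈30.897737; u=1/2·16.563746+2·7.063932+1/2·30.897737≈37.858607; next y=1/10·(-18.563746)+1/2·37.858607≈17.072929
n=11: y≈17.072929, sp=-2, e=sp−y≈-19.072929; I≈-12.008996, D=e−e_prev≈-35.636675; u=1/2·(-19.072929)+2·(-12.008996)+1/2·(-35.636675)≈-51.372794; next y=1/10·17.072929+1/2·(-51.372794)≈-23.979104
n=12: y≈-23.979104, sp=-2, e=sp−y≈21.979104; I≈9.970108, D=e−e_prev≈41.052033; u=1/2·21.979104+2·9.970108+1/2·41.052033≈51.455785; next y=1/10·(-23.979104)+1/2·51.455785≈23.329982
n=13: y≈23.329982, sp=-2, e=sp−y≈-25.329982; I≈-15.359874, D=e−e_prev≈-47.309086; u=1/2·(-25.329982)+2·(-15.359874)+1/2·(-47.309086)≈-67.039282; next y=1/10·23.329982+1/2·(-67.039282)≈-31.186643
n=14: y≈-31.186643, sp=-2, e=sp−y≈29.186643; I≈13.826769, D=e−e_prev≈54.516625; u=1/2·29.186643+2·13.826769+1/2·54.516625≈69.505171; next y=1/10·(-31.186643)+1/2·69.505171≈31.633921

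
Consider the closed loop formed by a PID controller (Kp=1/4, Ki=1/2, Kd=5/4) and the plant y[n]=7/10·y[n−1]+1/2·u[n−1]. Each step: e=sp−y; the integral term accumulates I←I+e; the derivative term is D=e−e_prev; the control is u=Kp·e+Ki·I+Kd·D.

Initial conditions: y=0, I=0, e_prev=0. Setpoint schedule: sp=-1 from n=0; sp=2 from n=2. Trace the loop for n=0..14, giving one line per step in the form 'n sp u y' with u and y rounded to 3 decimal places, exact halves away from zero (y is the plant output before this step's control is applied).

0 -1 -2.000 0.000
1 -1 0.750 -1.000
2 2 4.150 -0.325
3 2 -1.939 1.848
4 2 3.900 0.324
5 2 -0.872 2.177
6 2 3.534 1.088
7 2 -0.253 2.528
8 2 3.054 1.644
9 2 0.058 2.677
10 2 2.560 1.903
11 2 0.223 2.612
12 2 2.147 1.940
13 2 0.354 2.432
14 2 1.858 1.879

(exact arithmetic carried between steps; '≈' marks a value shown rounded to 6 d.p. or computed from one; I and e_prev carry over from the previous line; the table rounds u and y to 3 d.p., halves away from zero)
n=0: y=0, sp=-1, e=sp−y=-1; I=-1, D=e−e_prev=-1; u=1/4·(-1)+1/2·(-1)+5/4·(-1)=-2; next y=7/10·0+1/2·(-2)=-1
n=1: y=-1, sp=-1, e=sp−y=0; I=-1, D=e−e_prev=1; u=1/4·0+1/2·(-1)+5/4·1=0.75; next y=7/10·(-1)+1/2·0.75=-0.325
n=2: y=-0.325, sp=2, e=sp−y=2.325; I=1.325, D=e−e_prev=2.325; u=1/4·2.325+1/2·1.325+5/4·2.325=4.15; next y=7/10·(-0.325)+1/2·4.15=1.8475
n=3: y=1.8475, sp=2, e=sp−y=0.1525; I=1.4775, D=e−e_prev=-2.1725; u=1/4·0.1525+1/2·1.4775+5/4·(-2.1725)=-1.93875; next y=7/10·1.8475+1/2·(-1.93875)=0.323875
n=4: y=0.323875, sp=2, e=sp−y=1.676125; I=3.153625, D=e−e_prev=1.523625; u=1/4·1.676125+1/2·3.153625+5/4·1.523625=3.900375; next y=7/10·0.323875+1/2·3.900375=2.1769
n=5: y=2.1769, sp=2, e=sp−y=-0.1769; I=2.976725, D=e−e_prev=-1.853025; u=1/4·(-0.1769)+1/2·2.976725+5/4·(-1.853025)≈-0.872144; next y=7/10·2.1769+1/2·(-0.872144)≈1.087758
n=6: y≈1.087758, sp=2, e=sp−y≈0.912242; I≈3.888967, D=e−e_prev≈1.089142; u=1/4·0.912242+1/2·3.888967+5/4·1.089142≈3.533971; next y=7/10·1.087758+1/2·3.533971≈2.528416
n=7: y≈2.528416, sp=2, e=sp−y≈-0.528416; I≈3.360551, D=e−e_prev≈-1.440658; u=1/4·(-0.528416)+1/2·3.360551+5/4·(-1.440658)≈-0.252652; next y=7/10·2.528416+1/2·(-0.252652)≈1.643566
n=8: y≈1.643566, sp=2, e=sp−y≈0.356434; I≈3.716985, D=e−e_prev≈0.884851; u=1/4·0.356434+1/2·3.716985+5/4·0.884851≈3.053664; next y=7/10·1.643566+1/2·3.053664≈2.677328
n=9: y≈2.677328, sp=2, e=sp−y≈-0.677328; I≈3.039657, D=e−e_prev≈-1.033762; u=1/4·(-0.677328)+1/2·3.039657+5/4·(-1.033762)≈0.058293; next y=7/10·2.677328+1/2·0.058293≈1.903276
n=10: y≈1.903276, sp=2, e=sp−y≈0.096724; I≈3.136380, D=e−e_prev≈0.774052; u=1/4·0.096724+1/2·3.136380+5/4·0.774052≈2.559936; next y=7/10·1.903276+1/2·2.559936≈2.612261
n=11: y≈2.612261, sp=2, e=sp−y≈-0.612261; I≈2.524119, D=e−e_prev≈-0.708985; u=1/4·(-0.612261)+1/2·2.524119+5/4·(-0.708985)≈0.222763; next y=7/10·2.612261+1/2·0.222763≈1.939964
n=12: y≈1.939964, sp=2, e=sp−y≈0.060036; I≈2.584155, D=e−e_prev≈0.672297; u=1/4·0.060036+1/2·2.584155+5/4·0.672297≈2.147457; next y=7/10·1.939964+1/2·2.147457≈2.431704
n=13: y≈2.431704, sp=2, e=sp−y≈-0.431704; I≈2.152451, D=e−e_prev≈-0.491739; u=1/4·(-0.431704)+1/2·2.152451+5/4·(-0.491739)≈0.353625; next y=7/10·2.431704+1/2·0.353625≈1.879005
n=14: y≈1.879005, sp=2, e=sp−y≈0.120995; I≈2.273446, D=e−e_prev≈0.552699; u=1/4·0.120995+1/2·2.273446+5/4·0.552699≈1.857845; next y=7/10·1.879005+1/2·1.857845≈2.244226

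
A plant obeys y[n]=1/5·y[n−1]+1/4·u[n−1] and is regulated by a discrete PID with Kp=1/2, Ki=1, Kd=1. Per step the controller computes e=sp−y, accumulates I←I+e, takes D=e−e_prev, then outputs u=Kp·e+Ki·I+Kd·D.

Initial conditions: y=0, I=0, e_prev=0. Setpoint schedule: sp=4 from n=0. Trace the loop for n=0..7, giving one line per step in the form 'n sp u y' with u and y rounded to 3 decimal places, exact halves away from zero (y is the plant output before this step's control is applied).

(exact arithmetic carried between steps; '≈' marks a value shown rounded to 6 d.p. or computed from one; I and e_prev carry over from the previous line; the table rounds u and y to 3 d.p., halves away from zero)
n=0: y=0, sp=4, e=sp−y=4; I=4, D=e−e_prev=4; u=1/2·4+1·4+1·4=10; next y=1/5·0+1/4·10=2.5
n=1: y=2.5, sp=4, e=sp−y=1.5; I=5.5, D=e−e_prev=-2.5; u=1/2·1.5+1·5.5+1·(-2.5)=3.75; next y=1/5·2.5+1/4·3.75=1.4375
n=2: y=1.4375, sp=4, e=sp−y=2.5625; I=8.0625, D=e−e_prev=1.0625; u=1/2·2.5625+1·8.0625+1·1.0625=10.40625; next y=1/5·1.4375+1/4·10.40625≈2.889063
n=3: y≈2.889063, sp=4, e=sp−y≈1.110938; I≈9.173438, D=e−e_prev≈-1.451563; u=1/2·1.110938+1·9.173438+1·(-1.451563)≈8.277344; next y=1/5·2.889063+1/4·8.277344≈2.647148
n=4: y≈2.647148, sp=4, e=sp−y≈1.352852; I≈10.526289, D=e−e_prev≈0.241914; u=1/2·1.352852+1·10.526289+1·0.241914≈11.444629; next y=1/5·2.647148+1/4·11.444629≈3.390587
n=5: y≈3.390587, sp=4, e=sp−y≈0.609413; I≈11.135702, D=e−e_prev≈-0.743438; u=1/2·0.609413+1·11.135702+1·(-0.743438)≈10.696970; next y=1/5·3.390587+1/4·10.696970≈3.352360
n=6: y≈3.352360, sp=4, e=sp−y≈0.647640; I≈11.783342, D=e−e_prev≈0.038227; u=1/2·0.647640+1·11.783342+1·0.038227≈12.145389; next y=1/5·3.352360+1/4·12.145389≈3.706819
n=7: y≈3.706819, sp=4, e=sp−y≈0.293181; I≈12.076523, D=e−e_prev≈-0.354459; u=1/2·0.293181+1·12.076523+1·(-0.354459)≈11.868654; next y=1/5·3.706819+1/4·11.868654≈3.708527

0 4 10.000 0.000
1 4 3.750 2.500
2 4 10.406 1.438
3 4 8.277 2.889
4 4 11.445 2.647
5 4 10.697 3.391
6 4 12.145 3.352
7 4 11.869 3.707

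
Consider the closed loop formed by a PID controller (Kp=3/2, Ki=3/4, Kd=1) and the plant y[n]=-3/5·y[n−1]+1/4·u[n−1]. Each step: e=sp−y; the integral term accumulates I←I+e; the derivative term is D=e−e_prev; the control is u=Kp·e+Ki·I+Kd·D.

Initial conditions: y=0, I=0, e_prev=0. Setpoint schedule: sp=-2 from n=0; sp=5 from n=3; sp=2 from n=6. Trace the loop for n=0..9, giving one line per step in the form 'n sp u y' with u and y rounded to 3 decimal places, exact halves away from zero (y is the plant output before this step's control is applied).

(exact arithmetic carried between steps; '≈' marks a value shown rounded to 6 d.p. or computed from one; I and e_prev carry over from the previous line; the table rounds u and y to 3 d.p., halves away from zero)
n=0: y=0, sp=-2, e=sp−y=-2; I=-2, D=e−e_prev=-2; u=3/2·(-2)+3/4·(-2)+1·(-2)=-6.5; next y=-3/5·0+1/4·(-6.5)=-1.625
n=1: y=-1.625, sp=-2, e=sp−y=-0.375; I=-2.375, D=e−e_prev=1.625; u=3/2·(-0.375)+3/4·(-2.375)+1·1.625=-0.71875; next y=-3/5·(-1.625)+1/4·(-0.71875)≈0.795313
n=2: y≈0.795313, sp=-2, e=sp−y≈-2.795313; I≈-5.170313, D=e−e_prev≈-2.420313; u=3/2·(-2.795313)+3/4·(-5.170313)+1·(-2.420313)≈-10.491016; next y=-3/5·0.795313+1/4·(-10.491016)≈-3.099941
n=3: y≈-3.099941, sp=5, e=sp−y≈8.099941; I≈2.929629, D=e−e_prev≈10.895254; u=3/2·8.099941+3/4·2.929629+1·10.895254≈25.242388; next y=-3/5·(-3.099941)+1/4·25.242388≈8.170562
n=4: y≈8.170562, sp=5, e=sp−y≈-3.170562; I≈-0.240933, D=e−e_prev≈-11.270503; u=3/2·(-3.170562)+3/4·(-0.240933)+1·(-11.270503)≈-16.207045; next y=-3/5·8.170562+1/4·(-16.207045)≈-8.954098
n=5: y≈-8.954098, sp=5, e=sp−y≈13.954098; I≈13.713166, D=e−e_prev≈17.124660; u=3/2·13.954098+3/4·13.713166+1·17.124660≈48.340682; next y=-3/5·(-8.954098)+1/4·48.340682≈17.457630
n=6: y≈17.457630, sp=2, e=sp−y≈-15.457630; I≈-1.744464, D=e−e_prev≈-29.411728; u=3/2·(-15.457630)+3/4·(-1.744464)+1·(-29.411728)≈-53.906520; next y=-3/5·17.457630+1/4·(-53.906520)≈-23.951208
n=7: y≈-23.951208, sp=2, e=sp−y≈25.951208; I≈24.206744, D=e−e_prev≈41.408837; u=3/2·25.951208+3/4·24.206744+1·41.408837≈98.490707; next y=-3/5·(-23.951208)+1/4·98.490707≈38.993401
n=8: y≈38.993401, sp=2, e=sp−y≈-36.993401; I≈-12.786658, D=e−e_prev≈-62.944609; u=3/2·(-36.993401)+3/4·(-12.786658)+1·(-62.944609)≈-128.024705; next y=-3/5·38.993401+1/4·(-128.024705)≈-55.402217
n=9: y≈-55.402217, sp=2, e=sp−y≈57.402217; I≈44.615559, D=e−e_prev≈94.395618; u=3/2·57.402217+3/4·44.615559+1·94.395618≈213.960614; next y=-3/5·(-55.402217)+1/4·213.960614≈86.731484

0 -2 -6.500 0.000
1 -2 -0.719 -1.625
2 -2 -10.491 0.795
3 5 25.242 -3.100
4 5 -16.207 8.171
5 5 48.341 -8.954
6 2 -53.907 17.458
7 2 98.491 -23.951
8 2 -128.025 38.993
9 2 213.961 -55.402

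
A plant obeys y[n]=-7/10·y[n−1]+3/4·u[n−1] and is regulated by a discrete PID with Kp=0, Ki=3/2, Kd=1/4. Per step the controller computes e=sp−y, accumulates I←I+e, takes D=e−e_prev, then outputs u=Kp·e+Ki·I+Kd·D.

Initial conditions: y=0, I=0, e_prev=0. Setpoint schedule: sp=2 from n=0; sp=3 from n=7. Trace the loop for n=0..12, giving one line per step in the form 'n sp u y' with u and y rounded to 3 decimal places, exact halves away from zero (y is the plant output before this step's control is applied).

(exact arithmetic carried between steps; '≈' marks a value shown rounded to 6 d.p. or computed from one; I and e_prev carry over from the previous line; the table rounds u and y to 3 d.p., halves away from zero)
n=0: y=0, sp=2, e=sp−y=2; I=2, D=e−e_prev=2; u=0·2+3/2·2+1/4·2=3.5; next y=-7/10·0+3/4·3.5=2.625
n=1: y=2.625, sp=2, e=sp−y=-0.625; I=1.375, D=e−e_prev=-2.625; u=0·(-0.625)+3/2·1.375+1/4·(-2.625)=1.40625; next y=-7/10·2.625+3/4·1.40625≈-0.782813
n=2: y≈-0.782813, sp=2, e=sp−y≈2.782813; I≈4.157813, D=e−e_prev≈3.407813; u=0·2.782813+3/2·4.157813+1/4·3.407813≈7.088672; next y=-7/10·(-0.782813)+3/4·7.088672≈5.864473
n=3: y≈5.864473, sp=2, e=sp−y≈-3.864473; I≈0.293340, D=e−e_prev≈-6.647285; u=0·(-3.864473)+3/2·0.293340+1/4·(-6.647285)≈-1.221812; next y=-7/10·5.864473+3/4·(-1.221812)≈-5.021490
n=4: y≈-5.021490, sp=2, e=sp−y≈7.021490; I≈7.314829, D=e−e_prev≈10.885962; u=0·7.021490+3/2·7.314829+1/4·10.885962≈13.693735; next y=-7/10·(-5.021490)+3/4·13.693735≈13.785344
n=5: y≈13.785344, sp=2, e=sp−y≈-11.785344; I≈-4.470514, D=e−e_prev≈-18.806833; u=0·(-11.785344)+3/2·(-4.470514)+1/4·(-18.806833)≈-11.407480; next y=-7/10·13.785344+3/4·(-11.407480)≈-18.205350
n=6: y≈-18.205350, sp=2, e=sp−y≈20.205350; I≈15.734836, D=e−e_prev≈31.990694; u=0·20.205350+3/2·15.734836+1/4·31.990694≈31.599927; next y=-7/10·(-18.205350)+3/4·31.599927≈36.443691
n=7: y≈36.443691, sp=3, e=sp−y≈-33.443691; I≈-17.708855, D=e−e_prev≈-53.649041; u=0·(-33.443691)+3/2·(-17.708855)+1/4·(-53.649041)≈-39.975542; next y=-7/10·36.443691+3/4·(-39.975542)≈-55.492240
n=8: y≈-55.492240, sp=3, e=sp−y≈58.492240; I≈40.783385, D=e−e_prev≈91.935931; u=0·58.492240+3/2·40.783385+1/4·91.935931≈84.159061; next y=-7/10·(-55.492240)+3/4·84.159061≈101.963864
n=9: y≈101.963864, sp=3, e=sp−y≈-98.963864; I≈-58.180478, D=e−e_prev≈-157.456104; u=0·(-98.963864)+3/2·(-58.180478)+1/4·(-157.456104)≈-126.634744; next y=-7/10·101.963864+3/4·(-126.634744)≈-166.350762
n=10: y≈-166.350762, sp=3, e=sp−y≈169.350762; I≈111.170284, D=e−e_prev≈268.314626; u=0·169.350762+3/2·111.170284+1/4·268.314626≈233.834083; next y=-7/10·(-166.350762)+3/4·233.834083≈291.821096
n=11: y≈291.821096, sp=3, e=sp−y≈-288.821096; I≈-177.650812, D=e−e_prev≈-458.171858; u=0·(-288.821096)+3/2·(-177.650812)+1/4·(-458.171858)≈-381.019182; next y=-7/10·291.821096+3/4·(-381.019182)≈-490.039153
n=12: y≈-490.039153, sp=3, e=sp−y≈493.039153; I≈315.388342, D=e−e_prev≈781.860249; u=0·493.039153+3/2·315.388342+1/4·781.860249≈668.547575; next y=-7/10·(-490.039153)+3/4·668.547575≈844.438089

0 2 3.500 0.000
1 2 1.406 2.625
2 2 7.089 -0.783
3 2 -1.222 5.864
4 2 13.694 -5.021
5 2 -11.407 13.785
6 2 31.600 -18.205
7 3 -39.976 36.444
8 3 84.159 -55.492
9 3 -126.635 101.964
10 3 233.834 -166.351
11 3 -381.019 291.821
12 3 668.548 -490.039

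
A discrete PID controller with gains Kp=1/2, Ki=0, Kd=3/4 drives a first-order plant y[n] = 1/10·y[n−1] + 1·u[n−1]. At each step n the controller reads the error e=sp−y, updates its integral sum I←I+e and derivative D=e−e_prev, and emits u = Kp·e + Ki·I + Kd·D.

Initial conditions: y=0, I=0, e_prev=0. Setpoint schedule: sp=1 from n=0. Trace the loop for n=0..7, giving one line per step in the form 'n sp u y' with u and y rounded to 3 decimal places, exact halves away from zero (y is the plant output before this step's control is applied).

0 1 1.250 0.000
1 1 -1.063 1.250
2 1 2.609 -0.938
3 1 -3.348 2.516
4 1 6.257 -3.096
5 1 -9.256 5.947
6 1 15.787 -8.661
7 1 -24.647 14.921

(exact arithmetic carried between steps; '≈' marks a value shown rounded to 6 d.p. or computed from one; I and e_prev carry over from the previous line; the table rounds u and y to 3 d.p., halves away from zero)
n=0: y=0, sp=1, e=sp−y=1; I=1, D=e−e_prev=1; u=1/2·1+0·1+3/4·1=1.25; next y=1/10·0+1·1.25=1.25
n=1: y=1.25, sp=1, e=sp−y=-0.25; I=0.75, D=e−e_prev=-1.25; u=1/2·(-0.25)+0·0.75+3/4·(-1.25)=-1.0625; next y=1/10·1.25+1·(-1.0625)=-0.9375
n=2: y=-0.9375, sp=1, e=sp−y=1.9375; I=2.6875, D=e−e_prev=2.1875; u=1/2·1.9375+0·2.6875+3/4·2.1875=2.609375; next y=1/10·(-0.9375)+1·2.609375=2.515625
n=3: y=2.515625, sp=1, e=sp−y=-1.515625; I=1.171875, D=e−e_prev=-3.453125; u=1/2·(-1.515625)+0·1.171875+3/4·(-3.453125)≈-3.347656; next y=1/10·2.515625+1·(-3.347656)≈-3.096094
n=4: y≈-3.096094, sp=1, e=sp−y≈4.096094; I≈5.267969, D=e−e_prev≈5.611719; u=1/2·4.096094+0·5.267969+3/4·5.611719≈6.256836; next y=1/10·(-3.096094)+1·6.256836≈5.947227
n=5: y≈5.947227, sp=1, e=sp−y≈-4.947227; I≈0.320742, D=e−e_prev≈-9.043320; u=1/2·(-4.947227)+0·0.320742+3/4·(-9.043320)≈-9.256104; next y=1/10·5.947227+1·(-9.256104)≈-8.661381
n=6: y≈-8.661381, sp=1, e=sp−y≈9.661381; I≈9.982123, D=e−e_prev≈14.608607; u=1/2·9.661381+0·9.982123+3/4·14.608607≈15.787146; next y=1/10·(-8.661381)+1·15.787146≈14.921008
n=7: y≈14.921008, sp=1, e=sp−y≈-13.921008; I≈-3.938885, D=e−e_prev≈-23.582389; u=1/2·(-13.921008)+0·(-3.938885)+3/4·(-23.582389)≈-24.647296; next y=1/10·14.921008+1·(-24.647296)≈-23.155195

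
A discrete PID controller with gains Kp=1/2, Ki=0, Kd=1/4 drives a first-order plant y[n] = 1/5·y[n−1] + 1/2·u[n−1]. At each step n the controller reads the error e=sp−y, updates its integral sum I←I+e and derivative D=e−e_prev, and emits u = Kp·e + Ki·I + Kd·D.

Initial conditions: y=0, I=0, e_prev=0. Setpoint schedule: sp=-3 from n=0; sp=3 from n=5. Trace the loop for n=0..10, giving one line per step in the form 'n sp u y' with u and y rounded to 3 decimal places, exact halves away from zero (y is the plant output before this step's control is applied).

0 -3 -2.250 0.000
1 -3 -0.656 -1.125
2 -3 -1.366 -0.553
3 -3 -1.043 -0.794
4 -3 -1.188 -0.680
5 3 3.378 -0.730
6 3 0.160 1.543
7 3 1.594 0.389
8 3 0.941 0.875
9 3 1.235 0.646
10 3 1.102 0.746

(exact arithmetic carried between steps; '≈' marks a value shown rounded to 6 d.p. or computed from one; I and e_prev carry over from the previous line; the table rounds u and y to 3 d.p., halves away from zero)
n=0: y=0, sp=-3, e=sp−y=-3; I=-3, D=e−e_prev=-3; u=1/2·(-3)+0·(-3)+1/4·(-3)=-2.25; next y=1/5·0+1/2·(-2.25)=-1.125
n=1: y=-1.125, sp=-3, e=sp−y=-1.875; I=-4.875, D=e−e_prev=1.125; u=1/2·(-1.875)+0·(-4.875)+1/4·1.125=-0.65625; next y=1/5·(-1.125)+1/2·(-0.65625)=-0.553125
n=2: y=-0.553125, sp=-3, e=sp−y=-2.446875; I=-7.321875, D=e−e_prev=-0.571875; u=1/2·(-2.446875)+0·(-7.321875)+1/4·(-0.571875)≈-1.366406; next y=1/5·(-0.553125)+1/2·(-1.366406)≈-0.793828
n=3: y≈-0.793828, sp=-3, e=sp−y≈-2.206172; I≈-9.528047, D=e−e_prev≈0.240703; u=1/2·(-2.206172)+0·(-9.528047)+1/4·0.240703≈-1.042910; next y=1/5·(-0.793828)+1/2·(-1.042910)≈-0.680221
n=4: y≈-0.680221, sp=-3, e=sp−y≈-2.319779; I≈-11.847826, D=e−e_prev≈-0.113607; u=1/2·(-2.319779)+0·(-11.847826)+1/4·(-0.113607)≈-1.188292; next y=1/5·(-0.680221)+1/2·(-1.188292)≈-0.730190
n=5: y≈-0.730190, sp=3, e=sp−y≈3.730190; I≈-8.117636, D=e−e_prev≈6.049969; u=1/2·3.730190+0·(-8.117636)+1/4·6.049969≈3.377587; next y=1/5·(-0.730190)+1/2·3.377587≈1.542756
n=6: y≈1.542756, sp=3, e=sp−y≈1.457244; I≈-6.660392, D=e−e_prev≈-2.272946; u=1/2·1.457244+0·(-6.660392)+1/4·(-2.272946)≈0.160386; next y=1/5·1.542756+1/2·0.160386≈0.388744
n=7: y≈0.388744, sp=3, e=sp−y≈2.611256; I≈-4.049136, D=e−e_prev≈1.154012; u=1/2·2.611256+0·(-4.049136)+1/4·1.154012≈1.594131; next y=1/5·0.388744+1/2·1.594131≈0.874814
n=8: y≈0.874814, sp=3, e=sp−y≈2.125186; I≈-1.923950, D=e−e_prev≈-0.486070; u=1/2·2.125186+0·(-1.923950)+1/4·(-0.486070)≈0.941075; next y=1/5·0.874814+1/2·0.941075≈0.645501
n=9: y≈0.645501, sp=3, e=sp−y≈2.354499; I≈0.430549, D=e−e_prev≈0.229314; u=1/2·2.354499+0·0.430549+1/4·0.229314≈1.234578; next y=1/5·0.645501+1/2·1.234578≈0.746389
n=10: y≈0.746389, sp=3, e=sp−y≈2.253611; I≈2.684160, D=e−e_prev≈-0.100889; u=1/2·2.253611+0·2.684160+1/4·(-0.100889)≈1.101583; next y=1/5·0.746389+1/2·1.101583≈0.700069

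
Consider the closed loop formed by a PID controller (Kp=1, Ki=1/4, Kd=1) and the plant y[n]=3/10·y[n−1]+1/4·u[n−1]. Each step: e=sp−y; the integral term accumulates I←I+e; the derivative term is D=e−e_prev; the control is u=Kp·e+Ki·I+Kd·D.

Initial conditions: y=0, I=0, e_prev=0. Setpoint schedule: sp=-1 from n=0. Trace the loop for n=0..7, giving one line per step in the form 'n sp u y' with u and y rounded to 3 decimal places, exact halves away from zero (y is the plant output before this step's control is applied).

0 -1 -2.250 0.000
1 -1 -0.234 -0.563
2 -1 -1.660 -0.227
3 -1 -0.942 -0.483
4 -1 -1.559 -0.381
5 -1 -1.334 -0.504
6 -1 -1.624 -0.485
7 -1 -1.583 -0.551

(exact arithmetic carried between steps; '≈' marks a value shown rounded to 6 d.p. or computed from one; I and e_prev carry over from the previous line; the table rounds u and y to 3 d.p., halves away from zero)
n=0: y=0, sp=-1, e=sp−y=-1; I=-1, D=e−e_prev=-1; u=1·(-1)+1/4·(-1)+1·(-1)=-2.25; next y=3/10·0+1/4·(-2.25)=-0.5625
n=1: y=-0.5625, sp=-1, e=sp−y=-0.4375; I=-1.4375, D=e−e_prev=0.5625; u=1·(-0.4375)+1/4·(-1.4375)+1·0.5625=-0.234375; next y=3/10·(-0.5625)+1/4·(-0.234375)≈-0.227344
n=2: y≈-0.227344, sp=-1, e=sp−y≈-0.772656; I≈-2.210156, D=e−e_prev≈-0.335156; u=1·(-0.772656)+1/4·(-2.210156)+1·(-0.335156)≈-1.660352; next y=3/10·(-0.227344)+1/4·(-1.660352)≈-0.483291
n=3: y≈-0.483291, sp=-1, e=sp−y≈-0.516709; I≈-2.726865, D=e−e_prev≈0.255947; u=1·(-0.516709)+1/4·(-2.726865)+1·0.255947≈-0.942478; next y=3/10·(-0.483291)+1/4·(-0.942478)≈-0.380607
n=4: y≈-0.380607, sp=-1, e=sp−y≈-0.619393; I≈-3.346258, D=e−e_prev≈-0.102684; u=1·(-0.619393)+1/4·(-3.346258)+1·(-0.102684)≈-1.558642; next y=3/10·(-0.380607)+1/4·(-1.558642)≈-0.503843
n=5: y≈-0.503843, sp=-1, e=sp−y≈-0.496157; I≈-3.842416, D=e−e_prev≈0.123236; u=1·(-0.496157)+1/4·(-3.842416)+1·0.123236≈-1.333526; next y=3/10·(-0.503843)+1/4·(-1.333526)≈-0.484534
n=6: y≈-0.484534, sp=-1, e=sp−y≈-0.515466; I≈-4.357882, D=e−e_prev≈-0.019308; u=1·(-0.515466)+1/4·(-4.357882)+1·(-0.019308)≈-1.624245; next y=3/10·(-0.484534)+1/4·(-1.624245)≈-0.551421
n=7: y≈-0.551421, sp=-1, e=sp−y≈-0.448579; I≈-4.806460, D=e−e_prev≈0.066887; u=1·(-0.448579)+1/4·(-4.806460)+1·0.066887≈-1.583306; next y=3/10·(-0.551421)+1/4·(-1.583306)≈-0.561253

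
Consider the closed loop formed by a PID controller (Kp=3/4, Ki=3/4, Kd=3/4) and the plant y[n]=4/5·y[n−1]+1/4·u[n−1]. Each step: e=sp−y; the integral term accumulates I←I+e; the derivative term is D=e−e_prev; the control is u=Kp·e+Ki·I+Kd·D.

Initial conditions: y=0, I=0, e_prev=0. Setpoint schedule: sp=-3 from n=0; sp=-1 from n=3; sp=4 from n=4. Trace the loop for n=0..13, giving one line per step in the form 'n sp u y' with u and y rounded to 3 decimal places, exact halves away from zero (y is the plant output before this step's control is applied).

(exact arithmetic carried between steps; '≈' marks a value shown rounded to 6 d.p. or computed from one; I and e_prev carry over from the previous line; the table rounds u and y to 3 d.p., halves away from zero)
n=0: y=0, sp=-3, e=sp−y=-3; I=-3, D=e−e_prev=-3; u=3/4·(-3)+3/4·(-3)+3/4·(-3)=-6.75; next y=4/5·0+1/4·(-6.75)=-1.6875
n=1: y=-1.6875, sp=-3, e=sp−y=-1.3125; I=-4.3125, D=e−e_prev=1.6875; u=3/4·(-1.3125)+3/4·(-4.3125)+3/4·1.6875=-2.953125; next y=4/5·(-1.6875)+1/4·(-2.953125)≈-2.088281
n=2: y≈-2.088281, sp=-3, e=sp−y≈-0.911719; I≈-5.224219, D=e−e_prev≈0.400781; u=3/4·(-0.911719)+3/4·(-5.224219)+3/4·0.400781≈-4.301367; next y=4/5·(-2.088281)+1/4·(-4.301367)≈-2.745967
n=3: y≈-2.745967, sp=-1, e=sp−y≈1.745967; I≈-3.478252, D=e−e_prev≈2.657686; u=3/4·1.745967+3/4·(-3.478252)+3/4·2.657686≈0.694050; next y=4/5·(-2.745967)+1/4·0.694050≈-2.023261
n=4: y≈-2.023261, sp=4, e=sp−y≈6.023261; I≈2.545009, D=e−e_prev≈4.277294; u=3/4·6.023261+3/4·2.545009+3/4·4.277294≈9.634173; next y=4/5·(-2.023261)+1/4·9.634173≈0.789935
n=5: y≈0.789935, sp=4, e=sp−y≈3.210065; I≈5.755074, D=e−e_prev≈-2.813195; u=3/4·3.210065+3/4·5.755074+3/4·(-2.813195)≈4.613958; next y=4/5·0.789935+1/4·4.613958≈1.785437
n=6: y≈1.785437, sp=4, e=sp−y≈2.214563; I≈7.969637, D=e−e_prev≈-0.995503; u=3/4·2.214563+3/4·7.969637+3/4·(-0.995503)≈6.891523; next y=4/5·1.785437+1/4·6.891523≈3.151231
n=7: y≈3.151231, sp=4, e=sp−y≈0.848769; I≈8.818407, D=e−e_prev≈-1.365793; u=3/4·0.848769+3/4·8.818407+3/4·(-1.365793)≈6.226037; next y=4/5·3.151231+1/4·6.226037≈4.077494
n=8: y≈4.077494, sp=4, e=sp−y≈-0.077494; I≈8.740913, D=e−e_prev≈-0.926263; u=3/4·(-0.077494)+3/4·8.740913+3/4·(-0.926263)≈5.802867; next y=4/5·4.077494+1/4·5.802867≈4.712712
n=9: y≈4.712712, sp=4, e=sp−y≈-0.712712; I≈8.028201, D=e−e_prev≈-0.635218; u=3/4·(-0.712712)+3/4·8.028201+3/4·(-0.635218)≈5.010204; next y=4/5·4.712712+1/4·5.010204≈5.022720
n=10: y≈5.022720, sp=4, e=sp−y≈-1.022720; I≈7.005481, D=e−e_prev≈-0.310009; u=3/4·(-1.022720)+3/4·7.005481+3/4·(-0.310009)≈4.254564; next y=4/5·5.022720+1/4·4.254564≈5.081817
n=11: y≈5.081817, sp=4, e=sp−y≈-1.081817; I≈5.923664, D=e−e_prev≈-0.059097; u=3/4·(-1.081817)+3/4·5.923664+3/4·(-0.059097)≈3.587062; next y=4/5·5.081817+1/4·3.587062≈4.962219
n=12: y≈4.962219, sp=4, e=sp−y≈-0.962219; I≈4.961444, D=e−e_prev≈0.119598; u=3/4·(-0.962219)+3/4·4.961444+3/4·0.119598≈3.089117; next y=4/5·4.962219+1/4·3.089117≈4.742055
n=13: y≈4.742055, sp=4, e=sp−y≈-0.742055; I≈4.219390, D=e−e_prev≈0.220165; u=3/4·(-0.742055)+3/4·4.219390+3/4·0.220165≈2.773125; next y=4/5·4.742055+1/4·2.773125≈4.486925

0 -3 -6.750 0.000
1 -3 -2.953 -1.688
2 -3 -4.301 -2.088
3 -1 0.694 -2.746
4 4 9.634 -2.023
5 4 4.614 0.790
6 4 6.892 1.785
7 4 6.226 3.151
8 4 5.803 4.077
9 4 5.010 4.713
10 4 4.255 5.023
11 4 3.587 5.082
12 4 3.089 4.962
13 4 2.773 4.742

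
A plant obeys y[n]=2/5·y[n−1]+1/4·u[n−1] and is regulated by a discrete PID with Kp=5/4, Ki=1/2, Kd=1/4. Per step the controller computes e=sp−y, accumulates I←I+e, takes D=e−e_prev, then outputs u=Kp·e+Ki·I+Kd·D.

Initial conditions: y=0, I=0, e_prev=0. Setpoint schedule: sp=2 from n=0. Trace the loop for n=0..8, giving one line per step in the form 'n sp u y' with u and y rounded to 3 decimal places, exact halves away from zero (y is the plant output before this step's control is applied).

(exact arithmetic carried between steps; '≈' marks a value shown rounded to 6 d.p. or computed from one; I and e_prev carry over from the previous line; the table rounds u and y to 3 d.p., halves away from zero)
n=0: y=0, sp=2, e=sp−y=2; I=2, D=e−e_prev=2; u=5/4·2+1/2·2+1/4·2=4; next y=2/5·0+1/4·4=1
n=1: y=1, sp=2, e=sp−y=1; I=3, D=e−e_prev=-1; u=5/4·1+1/2·3+1/4·(-1)=2.5; next y=2/5·1+1/4·2.5=1.025
n=2: y=1.025, sp=2, e=sp−y=0.975; I=3.975, D=e−e_prev=-0.025; u=5/4·0.975+1/2·3.975+1/4·(-0.025)=3.2; next y=2/5·1.025+1/4·3.2=1.21
n=3: y=1.21, sp=2, e=sp−y=0.79; I=4.765, D=e−e_prev=-0.185; u=5/4·0.79+1/2·4.765+1/4·(-0.185)=3.32375; next y=2/5·1.21+1/4·3.32375≈1.314938
n=4: y≈1.314938, sp=2, e=sp−y≈0.685063; I≈5.450063, D=e−e_prev≈-0.104938; u=5/4·0.685063+1/2·5.450063+1/4·(-0.104938)≈3.555125; next y=2/5·1.314938+1/4·3.555125≈1.414756
n=5: y≈1.414756, sp=2, e=sp−y≈0.585244; I≈6.035306, D=e−e_prev≈-0.099819; u=5/4·0.585244+1/2·6.035306+1/4·(-0.099819)≈3.724253; next y=2/5·1.414756+1/4·3.724253≈1.496966
n=6: y≈1.496966, sp=2, e=sp−y≈0.503034; I≈6.538340, D=e−e_prev≈-0.082210; u=5/4·0.503034+1/2·6.538340+1/4·(-0.082210)≈3.877411; next y=2/5·1.496966+1/4·3.877411≈1.568139
n=7: y≈1.568139, sp=2, e=sp−y≈0.431861; I≈6.970202, D=e−e_prev≈-0.071173; u=5/4·0.431861+1/2·6.970202+1/4·(-0.071173)≈4.007134; next y=2/5·1.568139+1/4·4.007134≈1.629039
n=8: y≈1.629039, sp=2, e=sp−y≈0.370961; I≈7.341162, D=e−e_prev≈-0.060900; u=5/4·0.370961+1/2·7.341162+1/4·(-0.060900)≈4.119057; next y=2/5·1.629039+1/4·4.119057≈1.681380

0 2 4.000 0.000
1 2 2.500 1.000
2 2 3.200 1.025
3 2 3.324 1.210
4 2 3.555 1.315
5 2 3.724 1.415
6 2 3.877 1.497
7 2 4.007 1.568
8 2 4.119 1.629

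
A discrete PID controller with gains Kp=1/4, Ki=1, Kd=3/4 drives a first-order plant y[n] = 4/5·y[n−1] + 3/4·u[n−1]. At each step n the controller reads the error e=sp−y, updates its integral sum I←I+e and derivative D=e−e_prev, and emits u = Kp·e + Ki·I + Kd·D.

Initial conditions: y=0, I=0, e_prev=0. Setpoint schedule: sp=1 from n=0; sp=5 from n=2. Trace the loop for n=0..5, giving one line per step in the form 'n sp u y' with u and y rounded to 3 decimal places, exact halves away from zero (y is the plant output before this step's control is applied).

0 1 2.000 0.000
1 1 -0.750 1.500
2 5 9.600 0.638
3 5 -3.829 7.710
4 5 7.593 3.296
5 5 -4.085 8.332

(exact arithmetic carried between steps; '≈' marks a value shown rounded to 6 d.p. or computed from one; I and e_prev carry over from the previous line; the table rounds u and y to 3 d.p., halves away from zero)
n=0: y=0, sp=1, e=sp−y=1; I=1, D=e−e_prev=1; u=1/4·1+1·1+3/4·1=2; next y=4/5·0+3/4·2=1.5
n=1: y=1.5, sp=1, e=sp−y=-0.5; I=0.5, D=e−e_prev=-1.5; u=1/4·(-0.5)+1·0.5+3/4·(-1.5)=-0.75; next y=4/5·1.5+3/4·(-0.75)=0.6375
n=2: y=0.6375, sp=5, e=sp−y=4.3625; I=4.8625, D=e−e_prev=4.8625; u=1/4·4.3625+1·4.8625+3/4·4.8625=9.6; next y=4/5·0.6375+3/4·9.6=7.71
n=3: y=7.71, sp=5, e=sp−y=-2.71; I=2.1525, D=e−e_prev=-7.0725; u=1/4·(-2.71)+1·2.1525+3/4·(-7.0725)=-3.829375; next y=4/5·7.71+3/4·(-3.829375)≈3.295969
n=4: y≈3.295969, sp=5, e=sp−y≈1.704031; I≈3.856531, D=e−e_prev≈4.414031; u=1/4·1.704031+1·3.856531+3/4·4.414031≈7.593063; next y=4/5·3.295969+3/4·7.593063≈8.331572
n=5: y≈8.331572, sp=5, e=sp−y≈-3.331572; I≈0.524959, D=e−e_prev≈-5.035603; u=1/4·(-3.331572)+1·0.524959+3/4·(-5.035603)≈-4.084636; next y=4/5·8.331572+3/4·(-4.084636)≈3.601781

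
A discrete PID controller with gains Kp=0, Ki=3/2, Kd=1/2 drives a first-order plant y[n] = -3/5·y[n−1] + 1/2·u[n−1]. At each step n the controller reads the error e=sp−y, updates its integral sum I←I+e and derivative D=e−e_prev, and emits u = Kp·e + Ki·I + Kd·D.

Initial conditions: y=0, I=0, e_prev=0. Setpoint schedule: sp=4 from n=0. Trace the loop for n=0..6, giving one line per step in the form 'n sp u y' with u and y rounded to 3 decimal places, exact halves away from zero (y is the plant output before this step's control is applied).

(exact arithmetic carried between steps; '≈' marks a value shown rounded to 6 d.p. or computed from one; I and e_prev carry over from the previous line; the table rounds u and y to 3 d.p., halves away from zero)
n=0: y=0, sp=4, e=sp−y=4; I=4, D=e−e_prev=4; u=0·4+3/2·4+1/2·4=8; next y=-3/5·0+1/2·8=4
n=1: y=4, sp=4, e=sp−y=0; I=4, D=e−e_prev=-4; u=0·0+3/2·4+1/2·(-4)=4; next y=-3/5·4+1/2·4=-0.4
n=2: y=-0.4, sp=4, e=sp−y=4.4; I=8.4, D=e−e_prev=4.4; u=0·4.4+3/2·8.4+1/2·4.4=14.8; next y=-3/5·(-0.4)+1/2·14.8=7.64
n=3: y=7.64, sp=4, e=sp−y=-3.64; I=4.76, D=e−e_prev=-8.04; u=0·(-3.64)+3/2·4.76+1/2·(-8.04)=3.12; next y=-3/5·7.64+1/2·3.12=-3.024
n=4: y=-3.024, sp=4, e=sp−y=7.024; I=11.784, D=e−e_prev=10.664; u=0·7.024+3/2·11.784+1/2·10.664=23.008; next y=-3/5·(-3.024)+1/2·23.008=13.3184
n=5: y=13.3184, sp=4, e=sp−y=-9.3184; I=2.4656, D=e−e_prev=-16.3424; u=0·(-9.3184)+3/2·2.4656+1/2·(-16.3424)=-4.4728; next y=-3/5·13.3184+1/2·(-4.4728)=-10.22744
n=6: y=-10.22744, sp=4, e=sp−y=14.22744; I=16.69304, D=e−e_prev=23.54584; u=0·14.22744+3/2·16.69304+1/2·23.54584=36.81248; next y=-3/5·(-10.22744)+1/2·36.81248=24.542704

0 4 8.000 0.000
1 4 4.000 4.000
2 4 14.800 -0.400
3 4 3.120 7.640
4 4 23.008 -3.024
5 4 -4.473 13.318
6 4 36.812 -10.227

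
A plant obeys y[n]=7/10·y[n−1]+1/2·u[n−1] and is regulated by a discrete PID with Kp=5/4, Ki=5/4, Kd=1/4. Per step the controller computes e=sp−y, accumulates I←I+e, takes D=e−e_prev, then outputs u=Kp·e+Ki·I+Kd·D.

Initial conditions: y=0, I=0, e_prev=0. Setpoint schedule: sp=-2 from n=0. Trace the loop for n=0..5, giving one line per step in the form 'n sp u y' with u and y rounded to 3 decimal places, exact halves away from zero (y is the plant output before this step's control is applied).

(exact arithmetic carried between steps; '≈' marks a value shown rounded to 6 d.p. or computed from one; I and e_prev carry over from the previous line; the table rounds u and y to 3 d.p., halves away from zero)
n=0: y=0, sp=-2, e=sp−y=-2; I=-2, D=e−e_prev=-2; u=5/4·(-2)+5/4·(-2)+1/4·(-2)=-5.5; next y=7/10·0+1/2·(-5.5)=-2.75
n=1: y=-2.75, sp=-2, e=sp−y=0.75; I=-1.25, D=e−e_prev=2.75; u=5/4·0.75+5/4·(-1.25)+1/4·2.75=0.0625; next y=7/10·(-2.75)+1/2·0.0625=-1.89375
n=2: y=-1.89375, sp=-2, e=sp−y=-0.10625; I=-1.35625, D=e−e_prev=-0.85625; u=5/4·(-0.10625)+5/4·(-1.35625)+1/4·(-0.85625)≈-2.042188; next y=7/10·(-1.89375)+1/2·(-2.042188)≈-2.346719
n=3: y≈-2.346719, sp=-2, e=sp−y≈0.346719; I≈-1.009531, D=e−e_prev≈0.452969; u=5/4·0.346719+5/4·(-1.009531)+1/4·0.452969≈-0.715273; next y=7/10·(-2.346719)+1/2·(-0.715273)≈-2.000340
n=4: y≈-2.000340, sp=-2, e=sp−y≈0.000340; I≈-1.009191, D=e−e_prev≈-0.346379; u=5/4·0.000340+5/4·(-1.009191)+1/4·(-0.346379)≈-1.347659; next y=7/10·(-2.000340)+1/2·(-1.347659)≈-2.074067
n=5: y≈-2.074067, sp=-2, e=sp−y≈0.074067; I≈-0.935124, D=e−e_prev≈0.073728; u=5/4·0.074067+5/4·(-0.935124)+1/4·0.073728≈-1.057889; next y=7/10·(-2.074067)+1/2·(-1.057889)≈-1.980792

0 -2 -5.500 0.000
1 -2 0.063 -2.750
2 -2 -2.042 -1.894
3 -2 -0.715 -2.347
4 -2 -1.348 -2.000
5 -2 -1.058 -2.074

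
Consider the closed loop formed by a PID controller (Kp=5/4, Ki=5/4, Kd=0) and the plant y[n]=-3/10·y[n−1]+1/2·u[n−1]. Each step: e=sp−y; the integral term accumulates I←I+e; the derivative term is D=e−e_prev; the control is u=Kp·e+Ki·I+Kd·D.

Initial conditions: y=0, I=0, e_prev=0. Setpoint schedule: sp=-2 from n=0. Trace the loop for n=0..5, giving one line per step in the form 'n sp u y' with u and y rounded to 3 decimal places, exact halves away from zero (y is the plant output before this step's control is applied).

(exact arithmetic carried between steps; '≈' marks a value shown rounded to 6 d.p. or computed from one; I and e_prev carry over from the previous line; the table rounds u and y to 3 d.p., halves away from zero)
n=0: y=0, sp=-2, e=sp−y=-2; I=-2, D=e−e_prev=-2; u=5/4·(-2)+5/4·(-2)+0·(-2)=-5; next y=-3/10·0+1/2·(-5)=-2.5
n=1: y=-2.5, sp=-2, e=sp−y=0.5; I=-1.5, D=e−e_prev=2.5; u=5/4·0.5+5/4·(-1.5)+0·2.5=-1.25; next y=-3/10·(-2.5)+1/2·(-1.25)=0.125
n=2: y=0.125, sp=-2, e=sp−y=-2.125; I=-3.625, D=e−e_prev=-2.625; u=5/4·(-2.125)+5/4·(-3.625)+0·(-2.625)=-7.1875; next y=-3/10·0.125+1/2·(-7.1875)=-3.63125
n=3: y=-3.63125, sp=-2, e=sp−y=1.63125; I=-1.99375, D=e−e_prev=3.75625; u=5/4·1.63125+5/4·(-1.99375)+0·3.75625=-0.453125; next y=-3/10·(-3.63125)+1/2·(-0.453125)≈0.862813
n=4: y≈0.862813, sp=-2, e=sp−y≈-2.862813; I≈-4.856563, D=e−e_prev≈-4.494063; u=5/4·(-2.862813)+5/4·(-4.856563)+0·(-4.494063)≈-9.649219; next y=-3/10·0.862813+1/2·(-9.649219)≈-5.083453
n=5: y≈-5.083453, sp=-2, e=sp−y≈3.083453; I≈-1.773109, D=e−e_prev≈5.946266; u=5/4·3.083453+5/4·(-1.773109)+0·5.946266≈1.637930; next y=-3/10·(-5.083453)+1/2·1.637930≈2.344001

0 -2 -5.000 0.000
1 -2 -1.250 -2.500
2 -2 -7.188 0.125
3 -2 -0.453 -3.631
4 -2 -9.649 0.863
5 -2 1.638 -5.083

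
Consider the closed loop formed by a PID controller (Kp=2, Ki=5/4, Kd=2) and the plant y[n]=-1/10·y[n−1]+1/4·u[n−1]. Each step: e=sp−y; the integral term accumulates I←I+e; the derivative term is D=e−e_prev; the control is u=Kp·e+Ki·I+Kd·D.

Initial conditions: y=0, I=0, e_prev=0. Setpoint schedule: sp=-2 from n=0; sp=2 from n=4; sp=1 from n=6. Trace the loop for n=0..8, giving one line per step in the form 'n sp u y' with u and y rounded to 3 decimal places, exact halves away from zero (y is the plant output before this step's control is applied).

0 -2 -10.500 0.000
1 -2 4.781 -2.625
2 -2 -21.122 1.458
3 -2 18.863 -5.426
4 2 -25.717 5.258
5 2 47.700 -6.955
6 1 -73.555 12.621
7 1 122.495 -19.651
8 1 -190.493 32.589

(exact arithmetic carried between steps; '≈' marks a value shown rounded to 6 d.p. or computed from one; I and e_prev carry over from the previous line; the table rounds u and y to 3 d.p., halves away from zero)
n=0: y=0, sp=-2, e=sp−y=-2; I=-2, D=e−e_prev=-2; u=2·(-2)+5/4·(-2)+2·(-2)=-10.5; next y=-1/10·0+1/4·(-10.5)=-2.625
n=1: y=-2.625, sp=-2, e=sp−y=0.625; I=-1.375, D=e−e_prev=2.625; u=2·0.625+5/4·(-1.375)+2·2.625=4.78125; next y=-1/10·(-2.625)+1/4·4.78125≈1.457813
n=2: y≈1.457813, sp=-2, e=sp−y≈-3.457813; I≈-4.832813, D=e−e_prev≈-4.082813; u=2·(-3.457813)+5/4·(-4.832813)+2·(-4.082813)≈-21.122266; next y=-1/10·1.457813+1/4·(-21.122266)≈-5.426348
n=3: y≈-5.426348, sp=-2, e=sp−y≈3.426348; I≈-1.406465, D=e−e_prev≈6.884160; u=2·3.426348+5/4·(-1.406465)+2·6.884160≈18.862935; next y=-1/10·(-5.426348)+1/4·18.862935≈5.258368
n=4: y≈5.258368, sp=2, e=sp−y≈-3.258368; I≈-4.664833, D=e−e_prev≈-6.684716; u=2·(-3.258368)+5/4·(-4.664833)+2·(-6.684716)≈-25.717211; next y=-1/10·5.258368+1/4·(-25.717211)≈-6.955139
n=5: y≈-6.955139, sp=2, e=sp−y≈8.955139; I≈4.290306, D=e−e_prev≈12.213508; u=2·8.955139+5/4·4.290306+2·12.213508≈47.700177; next y=-1/10·(-6.955139)+1/4·47.700177≈12.620558
n=6: y≈12.620558, sp=1, e=sp−y≈-11.620558; I≈-7.330252, D=e−e_prev≈-20.575698; u=2·(-11.620558)+5/4·(-7.330252)+2·(-20.575698)≈-73.555327; next y=-1/10·12.620558+1/4·(-73.555327)≈-19.650888
n=7: y≈-19.650888, sp=1, e=sp−y≈20.650888; I≈13.320636, D=e−e_prev≈32.271446; u=2·20.650888+5/4·13.320636+2·32.271446≈122.495462; next y=-1/10·(-19.650888)+1/4·122.495462≈32.588954
n=8: y≈32.588954, sp=1, e=sp−y≈-31.588954; I≈-18.268319, D=e−e_prev≈-52.239842; u=2·(-31.588954)+5/4·(-18.268319)+2·(-52.239842)≈-190.492990; next y=-1/10·32.588954+1/4·(-190.492990)≈-50.882143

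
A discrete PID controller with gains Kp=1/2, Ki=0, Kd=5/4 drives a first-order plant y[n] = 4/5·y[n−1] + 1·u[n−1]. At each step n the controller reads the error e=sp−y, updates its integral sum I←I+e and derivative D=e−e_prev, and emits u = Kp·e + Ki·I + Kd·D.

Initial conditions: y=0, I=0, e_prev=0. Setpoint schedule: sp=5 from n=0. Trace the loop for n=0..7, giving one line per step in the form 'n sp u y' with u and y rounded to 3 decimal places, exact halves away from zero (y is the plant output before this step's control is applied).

0 5 8.750 0.000
1 5 -12.813 8.750
2 5 23.609 -5.813
3 5 -37.945 18.959
4 5 66.059 -22.777
5 5 -109.687 47.837
6 5 187.276 -71.417
7 5 -314.521 130.143

(exact arithmetic carried between steps; '≈' marks a value shown rounded to 6 d.p. or computed from one; I and e_prev carry over from the previous line; the table rounds u and y to 3 d.p., halves away from zero)
n=0: y=0, sp=5, e=sp−y=5; I=5, D=e−e_prev=5; u=1/2·5+0·5+5/4·5=8.75; next y=4/5·0+1·8.75=8.75
n=1: y=8.75, sp=5, e=sp−y=-3.75; I=1.25, D=e−e_prev=-8.75; u=1/2·(-3.75)+0·1.25+5/4·(-8.75)=-12.8125; next y=4/5·8.75+1·(-12.8125)=-5.8125
n=2: y=-5.8125, sp=5, e=sp−y=10.8125; I=12.0625, D=e−e_prev=14.5625; u=1/2·10.8125+0·12.0625+5/4·14.5625=23.609375; next y=4/5·(-5.8125)+1·23.609375=18.959375
n=3: y=18.959375, sp=5, e=sp−y=-13.959375; I=-1.896875, D=e−e_prev=-24.771875; u=1/2·(-13.959375)+0·(-1.896875)+5/4·(-24.771875)≈-37.944531; next y=4/5·18.959375+1·(-37.944531)≈-22.777031
n=4: y≈-22.777031, sp=5, e=sp−y≈27.777031; I≈25.880156, D=e−e_prev≈41.736406; u=1/2·27.777031+0·25.880156+5/4·41.736406≈66.059023; next y=4/5·(-22.777031)+1·66.059023≈47.837398
n=5: y≈47.837398, sp=5, e=sp−y≈-42.837398; I≈-16.957242, D=e−e_prev≈-70.614430; u=1/2·(-42.837398)+0·(-16.957242)+5/4·(-70.614430)≈-109.686736; next y=4/5·47.837398+1·(-109.686736)≈-71.416818
n=6: y≈-71.416818, sp=5, e=sp−y≈76.416818; I≈59.459575, D=e−e_prev≈119.254216; u=1/2·76.416818+0·59.459575+5/4·119.254216≈187.276179; next y=4/5·(-71.416818)+1·187.276179≈130.142725
n=7: y≈130.142725, sp=5, e=sp−y≈-125.142725; I≈-65.683149, D=e−e_prev≈-201.559542; u=1/2·(-125.142725)+0·(-65.683149)+5/4·(-201.559542)≈-314.520790; next y=4/5·130.142725+1·(-314.520790)≈-210.406610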